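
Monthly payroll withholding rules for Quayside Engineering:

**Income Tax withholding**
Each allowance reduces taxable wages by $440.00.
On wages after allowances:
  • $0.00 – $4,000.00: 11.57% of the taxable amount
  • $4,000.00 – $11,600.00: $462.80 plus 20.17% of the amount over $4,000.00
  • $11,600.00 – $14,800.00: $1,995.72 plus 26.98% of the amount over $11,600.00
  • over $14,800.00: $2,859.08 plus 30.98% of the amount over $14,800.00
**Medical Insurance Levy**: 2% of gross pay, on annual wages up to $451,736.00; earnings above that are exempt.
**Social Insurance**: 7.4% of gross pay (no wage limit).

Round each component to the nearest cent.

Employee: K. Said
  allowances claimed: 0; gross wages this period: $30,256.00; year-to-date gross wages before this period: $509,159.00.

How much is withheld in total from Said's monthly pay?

Income Tax: taxable = $30,256.00
  $2,859.08 + 30.98% × ($30,256.00 − $14,800.00) = $2,859.08 + 30.98% × $15,456.00 = $7,647.35
Medical Insurance Levy: YTD $509,159.00 ≥ cap $451,736.00 → $0.00
Social Insurance: 7.4% × $30,256.00 = $2,238.94
Total: $7,647.35 + $0.00 + $2,238.94 = $9,886.29

$9,886.29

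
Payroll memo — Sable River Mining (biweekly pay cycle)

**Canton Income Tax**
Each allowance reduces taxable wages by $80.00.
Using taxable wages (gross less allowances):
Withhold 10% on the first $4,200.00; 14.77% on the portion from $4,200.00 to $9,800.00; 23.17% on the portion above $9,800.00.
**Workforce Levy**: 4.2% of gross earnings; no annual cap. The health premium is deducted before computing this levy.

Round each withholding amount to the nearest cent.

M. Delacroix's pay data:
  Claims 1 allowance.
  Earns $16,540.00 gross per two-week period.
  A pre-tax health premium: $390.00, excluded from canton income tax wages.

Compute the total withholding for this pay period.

Canton Income Tax: taxable = $16,540.00 − $390.00 − 1×$80.00 = $16,070.00
  $1,247.12 + 23.17% × ($16,070.00 − $9,800.00) = $1,247.12 + 23.17% × $6,270.00 = $2,699.88
Workforce Levy: 4.2% × $16,150.00 = $678.30
Total: $2,699.88 + $678.30 = $3,378.18

$3,378.18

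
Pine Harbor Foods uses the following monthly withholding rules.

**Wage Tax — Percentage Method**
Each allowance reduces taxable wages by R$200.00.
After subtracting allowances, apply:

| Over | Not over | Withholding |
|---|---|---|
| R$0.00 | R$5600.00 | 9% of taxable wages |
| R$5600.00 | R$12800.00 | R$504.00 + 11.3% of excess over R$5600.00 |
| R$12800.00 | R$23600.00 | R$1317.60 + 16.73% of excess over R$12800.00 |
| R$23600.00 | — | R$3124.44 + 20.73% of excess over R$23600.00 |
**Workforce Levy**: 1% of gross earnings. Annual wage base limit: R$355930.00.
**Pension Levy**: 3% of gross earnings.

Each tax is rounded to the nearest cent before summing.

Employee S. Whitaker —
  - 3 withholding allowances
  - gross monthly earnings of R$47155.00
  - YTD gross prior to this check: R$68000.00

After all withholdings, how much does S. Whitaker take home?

R$37385.79

Wage Tax: taxable = R$47155.00 − 3×R$200.00 = R$46555.00
  R$3124.44 + 20.73% × (R$46555.00 − R$23600.00) = R$3124.44 + 20.73% × R$22955.00 = R$7883.01
Workforce Levy: 1% × R$47155.00 = R$471.55
Pension Levy: 3% × R$47155.00 = R$1414.65
Total withheld: R$7883.01 + R$471.55 + R$1414.65 = R$9769.21
Net pay: R$47155.00 − R$9769.21 = R$37385.79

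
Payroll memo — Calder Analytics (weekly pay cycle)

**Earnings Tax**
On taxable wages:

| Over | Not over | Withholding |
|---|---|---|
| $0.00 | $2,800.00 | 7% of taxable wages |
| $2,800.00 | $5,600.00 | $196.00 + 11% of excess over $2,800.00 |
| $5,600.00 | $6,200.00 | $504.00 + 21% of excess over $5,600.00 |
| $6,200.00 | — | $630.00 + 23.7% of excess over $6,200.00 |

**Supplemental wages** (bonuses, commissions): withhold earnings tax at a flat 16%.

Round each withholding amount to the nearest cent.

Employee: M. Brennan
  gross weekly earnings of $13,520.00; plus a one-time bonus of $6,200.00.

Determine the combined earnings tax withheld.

Earnings Tax: taxable = $13,520.00
  $630.00 + 23.7% × ($13,520.00 − $6,200.00) = $630.00 + 23.7% × $7,320.00 = $2,364.84
Supplemental (16% flat on bonus): 16% × $6,200.00 = $992.00
Total earnings tax: $2,364.84 + $992.00 = $3,356.84

$3,356.84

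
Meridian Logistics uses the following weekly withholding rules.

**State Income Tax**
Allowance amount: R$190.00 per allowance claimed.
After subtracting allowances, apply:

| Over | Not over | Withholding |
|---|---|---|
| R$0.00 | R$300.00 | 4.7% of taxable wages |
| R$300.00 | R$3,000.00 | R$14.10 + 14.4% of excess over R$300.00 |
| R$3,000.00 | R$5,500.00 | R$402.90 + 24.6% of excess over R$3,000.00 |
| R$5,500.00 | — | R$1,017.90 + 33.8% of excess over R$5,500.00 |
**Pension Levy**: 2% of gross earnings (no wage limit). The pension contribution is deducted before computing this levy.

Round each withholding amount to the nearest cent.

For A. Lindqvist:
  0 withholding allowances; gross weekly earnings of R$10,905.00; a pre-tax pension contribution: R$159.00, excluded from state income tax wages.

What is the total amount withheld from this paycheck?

R$3,005.97

State Income Tax: taxable = R$10,905.00 − R$159.00 = R$10,746.00
  R$1,017.90 + 33.8% × (R$10,746.00 − R$5,500.00) = R$1,017.90 + 33.8% × R$5,246.00 = R$2,791.05
Pension Levy: 2% × R$10,746.00 = R$214.92
Total: R$2,791.05 + R$214.92 = R$3,005.97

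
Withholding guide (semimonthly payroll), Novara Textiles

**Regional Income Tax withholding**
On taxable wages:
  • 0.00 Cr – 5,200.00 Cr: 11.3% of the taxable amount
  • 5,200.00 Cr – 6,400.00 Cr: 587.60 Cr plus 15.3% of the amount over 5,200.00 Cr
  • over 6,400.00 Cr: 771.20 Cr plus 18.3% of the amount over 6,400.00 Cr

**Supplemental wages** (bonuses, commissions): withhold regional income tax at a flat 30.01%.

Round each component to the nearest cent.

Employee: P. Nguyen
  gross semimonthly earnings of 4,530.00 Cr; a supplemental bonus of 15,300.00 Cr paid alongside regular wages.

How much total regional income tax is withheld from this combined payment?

5,103.42 Cr

Regional Income Tax: taxable = 4,530.00 Cr
  11.3% × 4,530.00 Cr = 511.89 Cr
Supplemental (30.01% flat on bonus): 30.01% × 15,300.00 Cr = 4,591.53 Cr
Total regional income tax: 511.89 Cr + 4,591.53 Cr = 5,103.42 Cr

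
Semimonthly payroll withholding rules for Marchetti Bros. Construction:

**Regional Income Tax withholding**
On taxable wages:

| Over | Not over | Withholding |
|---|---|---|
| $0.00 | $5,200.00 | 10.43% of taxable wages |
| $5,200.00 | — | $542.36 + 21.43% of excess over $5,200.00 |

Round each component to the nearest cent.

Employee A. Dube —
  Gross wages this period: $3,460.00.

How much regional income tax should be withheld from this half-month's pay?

Regional Income Tax: taxable = $3,460.00
  10.43% × $3,460.00 = $360.88

$360.88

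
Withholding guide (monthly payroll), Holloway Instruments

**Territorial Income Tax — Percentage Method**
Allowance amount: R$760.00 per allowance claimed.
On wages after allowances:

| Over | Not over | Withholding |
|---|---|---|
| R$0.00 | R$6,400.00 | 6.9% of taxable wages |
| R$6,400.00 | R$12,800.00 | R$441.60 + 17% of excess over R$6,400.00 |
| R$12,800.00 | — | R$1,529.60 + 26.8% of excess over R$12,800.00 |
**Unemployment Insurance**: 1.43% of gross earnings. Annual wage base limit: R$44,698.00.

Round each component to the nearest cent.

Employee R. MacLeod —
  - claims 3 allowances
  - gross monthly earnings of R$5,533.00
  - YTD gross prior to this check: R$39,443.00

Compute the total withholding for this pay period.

Territorial Income Tax: taxable = R$5,533.00 − 3×R$760.00 = R$3,253.00
  6.9% × R$3,253.00 = R$224.46
Unemployment Insurance: cap R$44,698.00 − YTD R$39,443.00 = R$5,255.00 subject; 1.43% × R$5,255.00 = R$75.15
Total: R$224.46 + R$75.15 = R$299.61

R$299.61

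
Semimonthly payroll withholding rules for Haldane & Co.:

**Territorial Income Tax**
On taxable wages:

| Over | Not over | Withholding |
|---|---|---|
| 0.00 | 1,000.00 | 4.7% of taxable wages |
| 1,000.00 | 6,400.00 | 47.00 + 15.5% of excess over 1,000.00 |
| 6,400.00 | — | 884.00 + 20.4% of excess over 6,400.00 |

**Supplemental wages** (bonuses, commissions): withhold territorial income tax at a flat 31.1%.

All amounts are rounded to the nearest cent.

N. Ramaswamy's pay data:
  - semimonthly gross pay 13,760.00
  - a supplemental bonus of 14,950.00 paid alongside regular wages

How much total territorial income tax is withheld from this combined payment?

7,034.89

Territorial Income Tax: taxable = 13,760.00
  884.00 + 20.4% × (13,760.00 − 6,400.00) = 884.00 + 20.4% × 7,360.00 = 2,385.44
Supplemental (31.1% flat on bonus): 31.1% × 14,950.00 = 4,649.45
Total territorial income tax: 2,385.44 + 4,649.45 = 7,034.89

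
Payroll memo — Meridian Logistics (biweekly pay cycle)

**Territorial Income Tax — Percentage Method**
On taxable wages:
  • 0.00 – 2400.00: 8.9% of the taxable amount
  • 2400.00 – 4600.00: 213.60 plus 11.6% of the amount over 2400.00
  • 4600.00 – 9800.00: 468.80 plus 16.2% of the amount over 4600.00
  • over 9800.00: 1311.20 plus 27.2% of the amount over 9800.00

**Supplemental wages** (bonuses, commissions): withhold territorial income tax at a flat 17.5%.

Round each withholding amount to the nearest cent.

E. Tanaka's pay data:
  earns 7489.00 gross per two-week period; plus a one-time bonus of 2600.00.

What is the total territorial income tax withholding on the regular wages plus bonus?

Territorial Income Tax: taxable = 7489.00
  468.80 + 16.2% × (7489.00 − 4600.00) = 468.80 + 16.2% × 2889.00 = 936.82
Supplemental (17.5% flat on bonus): 17.5% × 2600.00 = 455.00
Total territorial income tax: 936.82 + 455.00 = 1391.82

1391.82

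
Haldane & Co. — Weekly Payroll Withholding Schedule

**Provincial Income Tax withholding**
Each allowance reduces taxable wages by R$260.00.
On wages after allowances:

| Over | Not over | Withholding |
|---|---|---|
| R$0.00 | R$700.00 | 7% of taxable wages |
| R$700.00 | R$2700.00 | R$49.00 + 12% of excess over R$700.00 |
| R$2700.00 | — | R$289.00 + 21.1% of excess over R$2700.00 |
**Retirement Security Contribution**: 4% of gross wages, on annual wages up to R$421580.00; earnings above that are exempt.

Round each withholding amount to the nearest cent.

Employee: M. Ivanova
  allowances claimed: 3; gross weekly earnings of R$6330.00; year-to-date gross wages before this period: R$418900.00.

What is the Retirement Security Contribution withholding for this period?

R$107.20

Retirement Security Contribution: cap R$421580.00 − YTD R$418900.00 = R$2680.00 subject; 4% × R$2680.00 = R$107.20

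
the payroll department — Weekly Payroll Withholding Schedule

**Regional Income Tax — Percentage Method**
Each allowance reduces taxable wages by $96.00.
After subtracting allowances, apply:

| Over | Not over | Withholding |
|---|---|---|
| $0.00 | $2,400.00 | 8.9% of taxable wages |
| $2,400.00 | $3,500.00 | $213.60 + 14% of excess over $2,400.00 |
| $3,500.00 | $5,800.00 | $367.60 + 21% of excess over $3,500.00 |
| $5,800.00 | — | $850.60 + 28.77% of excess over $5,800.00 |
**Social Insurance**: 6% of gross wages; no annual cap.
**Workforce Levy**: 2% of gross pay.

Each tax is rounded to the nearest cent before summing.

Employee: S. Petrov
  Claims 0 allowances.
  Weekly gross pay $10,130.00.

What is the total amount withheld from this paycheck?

$2,906.74

Regional Income Tax: taxable = $10,130.00
  $850.60 + 28.77% × ($10,130.00 − $5,800.00) = $850.60 + 28.77% × $4,330.00 = $2,096.34
Social Insurance: 6% × $10,130.00 = $607.80
Workforce Levy: 2% × $10,130.00 = $202.60
Total: $2,096.34 + $607.80 + $202.60 = $2,906.74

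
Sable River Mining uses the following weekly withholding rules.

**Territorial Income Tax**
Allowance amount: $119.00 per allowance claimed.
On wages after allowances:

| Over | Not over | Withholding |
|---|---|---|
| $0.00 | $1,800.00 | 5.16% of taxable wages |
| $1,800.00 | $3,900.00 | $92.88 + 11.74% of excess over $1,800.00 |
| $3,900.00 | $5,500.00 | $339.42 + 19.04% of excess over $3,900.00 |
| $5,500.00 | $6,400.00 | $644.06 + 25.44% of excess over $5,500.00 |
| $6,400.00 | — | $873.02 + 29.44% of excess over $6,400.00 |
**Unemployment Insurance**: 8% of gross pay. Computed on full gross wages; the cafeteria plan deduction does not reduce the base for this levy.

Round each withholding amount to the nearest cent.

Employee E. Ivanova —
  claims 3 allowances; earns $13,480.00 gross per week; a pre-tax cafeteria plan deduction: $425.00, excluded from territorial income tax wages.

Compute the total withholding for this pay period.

Territorial Income Tax: taxable = $13,480.00 − $425.00 − 3×$119.00 = $12,698.00
  $873.02 + 29.44% × ($12,698.00 − $6,400.00) = $873.02 + 29.44% × $6,298.00 = $2,727.15
Unemployment Insurance: 8% × $13,480.00 = $1,078.40
Total: $2,727.15 + $1,078.40 = $3,805.55

$3,805.55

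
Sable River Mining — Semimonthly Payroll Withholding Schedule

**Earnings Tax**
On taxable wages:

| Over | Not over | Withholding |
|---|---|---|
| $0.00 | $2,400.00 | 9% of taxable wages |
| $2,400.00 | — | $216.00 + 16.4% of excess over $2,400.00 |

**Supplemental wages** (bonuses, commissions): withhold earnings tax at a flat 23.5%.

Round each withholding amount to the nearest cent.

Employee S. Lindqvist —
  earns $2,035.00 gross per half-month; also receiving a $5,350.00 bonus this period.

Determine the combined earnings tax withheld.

$1,440.40

Earnings Tax: taxable = $2,035.00
  9% × $2,035.00 = $183.15
Supplemental (23.5% flat on bonus): 23.5% × $5,350.00 = $1,257.25
Total earnings tax: $183.15 + $1,257.25 = $1,440.40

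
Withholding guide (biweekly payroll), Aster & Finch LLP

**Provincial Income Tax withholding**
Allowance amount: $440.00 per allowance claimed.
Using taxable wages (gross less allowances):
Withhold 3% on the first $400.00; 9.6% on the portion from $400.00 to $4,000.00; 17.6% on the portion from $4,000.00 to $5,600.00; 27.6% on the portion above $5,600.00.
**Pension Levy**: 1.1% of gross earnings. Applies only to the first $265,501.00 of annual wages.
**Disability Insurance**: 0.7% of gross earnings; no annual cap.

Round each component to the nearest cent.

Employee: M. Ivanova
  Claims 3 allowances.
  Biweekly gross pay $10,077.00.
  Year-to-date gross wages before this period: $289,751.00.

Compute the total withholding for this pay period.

$1,581.07

Provincial Income Tax: taxable = $10,077.00 − 3×$440.00 = $8,757.00
  $639.20 + 27.6% × ($8,757.00 − $5,600.00) = $639.20 + 27.6% × $3,157.00 = $1,510.53
Pension Levy: YTD $289,751.00 ≥ cap $265,501.00 → $0.00
Disability Insurance: 0.7% × $10,077.00 = $70.54
Total: $1,510.53 + $0.00 + $70.54 = $1,581.07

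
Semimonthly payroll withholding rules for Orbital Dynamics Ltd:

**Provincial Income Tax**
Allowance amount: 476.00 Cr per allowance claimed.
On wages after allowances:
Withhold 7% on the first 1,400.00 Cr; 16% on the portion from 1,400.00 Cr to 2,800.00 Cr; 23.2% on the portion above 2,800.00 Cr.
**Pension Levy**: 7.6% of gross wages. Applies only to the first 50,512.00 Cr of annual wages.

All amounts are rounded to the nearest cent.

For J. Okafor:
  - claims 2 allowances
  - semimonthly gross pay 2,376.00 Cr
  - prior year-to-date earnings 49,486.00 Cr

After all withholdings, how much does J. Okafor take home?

2,196.18 Cr

Provincial Income Tax: taxable = 2,376.00 Cr − 2×476.00 Cr = 1,424.00 Cr
  98.00 Cr + 16% × (1,424.00 Cr − 1,400.00 Cr) = 98.00 Cr + 16% × 24.00 Cr = 101.84 Cr
Pension Levy: cap 50,512.00 Cr − YTD 49,486.00 Cr = 1,026.00 Cr subject; 7.6% × 1,026.00 Cr = 77.98 Cr
Total withheld: 101.84 Cr + 77.98 Cr = 179.82 Cr
Net pay: 2,376.00 Cr − 179.82 Cr = 2,196.18 Cr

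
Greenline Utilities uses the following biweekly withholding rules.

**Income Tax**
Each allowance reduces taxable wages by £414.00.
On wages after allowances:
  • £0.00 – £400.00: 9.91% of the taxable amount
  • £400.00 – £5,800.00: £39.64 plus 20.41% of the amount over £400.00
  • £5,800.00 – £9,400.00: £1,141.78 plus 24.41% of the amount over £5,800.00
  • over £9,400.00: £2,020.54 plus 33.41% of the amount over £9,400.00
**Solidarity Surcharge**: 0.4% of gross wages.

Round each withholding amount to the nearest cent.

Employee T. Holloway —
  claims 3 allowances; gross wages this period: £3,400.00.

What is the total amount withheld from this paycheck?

Income Tax: taxable = £3,400.00 − 3×£414.00 = £2,158.00
  £39.64 + 20.41% × (£2,158.00 − £400.00) = £39.64 + 20.41% × £1,758.00 = £398.45
Solidarity Surcharge: 0.4% × £3,400.00 = £13.60
Total: £398.45 + £13.60 = £412.05

£412.05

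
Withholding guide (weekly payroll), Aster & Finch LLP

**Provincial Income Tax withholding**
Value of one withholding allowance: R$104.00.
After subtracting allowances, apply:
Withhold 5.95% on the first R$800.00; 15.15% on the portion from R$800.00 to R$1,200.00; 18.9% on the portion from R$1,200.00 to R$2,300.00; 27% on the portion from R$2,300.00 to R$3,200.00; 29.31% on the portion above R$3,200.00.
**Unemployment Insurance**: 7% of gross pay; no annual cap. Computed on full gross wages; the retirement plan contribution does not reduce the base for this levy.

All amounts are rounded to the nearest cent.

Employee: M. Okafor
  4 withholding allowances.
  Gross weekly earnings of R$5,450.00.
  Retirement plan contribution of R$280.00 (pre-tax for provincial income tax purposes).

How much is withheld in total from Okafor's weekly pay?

Provincial Income Tax: taxable = R$5,450.00 − R$280.00 − 4×R$104.00 = R$4,754.00
  R$559.10 + 29.31% × (R$4,754.00 − R$3,200.00) = R$559.10 + 29.31% × R$1,554.00 = R$1,014.58
Unemployment Insurance: 7% × R$5,450.00 = R$381.50
Total: R$1,014.58 + R$381.50 = R$1,396.08

R$1,396.08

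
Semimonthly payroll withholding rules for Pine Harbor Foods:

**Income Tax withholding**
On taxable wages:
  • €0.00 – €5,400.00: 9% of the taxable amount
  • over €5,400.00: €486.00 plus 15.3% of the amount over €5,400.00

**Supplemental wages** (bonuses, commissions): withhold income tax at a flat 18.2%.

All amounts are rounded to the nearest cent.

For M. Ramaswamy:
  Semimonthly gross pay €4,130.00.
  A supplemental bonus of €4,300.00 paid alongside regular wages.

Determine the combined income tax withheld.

Income Tax: taxable = €4,130.00
  9% × €4,130.00 = €371.70
Supplemental (18.2% flat on bonus): 18.2% × €4,300.00 = €782.60
Total income tax: €371.70 + €782.60 = €1,154.30

€1,154.30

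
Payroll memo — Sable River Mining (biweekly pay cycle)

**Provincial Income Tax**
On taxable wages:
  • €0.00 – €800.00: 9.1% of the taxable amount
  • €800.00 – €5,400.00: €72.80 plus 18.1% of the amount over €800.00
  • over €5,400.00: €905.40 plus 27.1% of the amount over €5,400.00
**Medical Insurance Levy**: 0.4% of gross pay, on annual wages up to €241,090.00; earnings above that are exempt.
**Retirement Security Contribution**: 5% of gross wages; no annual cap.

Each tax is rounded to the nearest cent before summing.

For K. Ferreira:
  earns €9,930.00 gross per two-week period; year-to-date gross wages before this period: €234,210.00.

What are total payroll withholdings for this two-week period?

€2,657.05

Provincial Income Tax: taxable = €9,930.00
  €905.40 + 27.1% × (€9,930.00 − €5,400.00) = €905.40 + 27.1% × €4,530.00 = €2,133.03
Medical Insurance Levy: cap €241,090.00 − YTD €234,210.00 = €6,880.00 subject; 0.4% × €6,880.00 = €27.52
Retirement Security Contribution: 5% × €9,930.00 = €496.50
Total: €2,133.03 + €27.52 + €496.50 = €2,657.05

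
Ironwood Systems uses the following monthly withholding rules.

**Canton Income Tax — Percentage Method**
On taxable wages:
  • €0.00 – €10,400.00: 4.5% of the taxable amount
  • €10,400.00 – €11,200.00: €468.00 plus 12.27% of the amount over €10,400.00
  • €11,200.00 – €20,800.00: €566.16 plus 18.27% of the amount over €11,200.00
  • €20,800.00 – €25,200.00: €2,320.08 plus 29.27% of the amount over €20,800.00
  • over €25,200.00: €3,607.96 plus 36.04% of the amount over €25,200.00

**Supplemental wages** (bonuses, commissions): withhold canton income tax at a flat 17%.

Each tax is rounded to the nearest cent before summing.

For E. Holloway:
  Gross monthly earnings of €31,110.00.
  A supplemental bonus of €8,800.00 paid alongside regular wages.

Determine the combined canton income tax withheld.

€7,233.92

Canton Income Tax: taxable = €31,110.00
  €3,607.96 + 36.04% × (€31,110.00 − €25,200.00) = €3,607.96 + 36.04% × €5,910.00 = €5,737.92
Supplemental (17% flat on bonus): 17% × €8,800.00 = €1,496.00
Total canton income tax: €5,737.92 + €1,496.00 = €7,233.92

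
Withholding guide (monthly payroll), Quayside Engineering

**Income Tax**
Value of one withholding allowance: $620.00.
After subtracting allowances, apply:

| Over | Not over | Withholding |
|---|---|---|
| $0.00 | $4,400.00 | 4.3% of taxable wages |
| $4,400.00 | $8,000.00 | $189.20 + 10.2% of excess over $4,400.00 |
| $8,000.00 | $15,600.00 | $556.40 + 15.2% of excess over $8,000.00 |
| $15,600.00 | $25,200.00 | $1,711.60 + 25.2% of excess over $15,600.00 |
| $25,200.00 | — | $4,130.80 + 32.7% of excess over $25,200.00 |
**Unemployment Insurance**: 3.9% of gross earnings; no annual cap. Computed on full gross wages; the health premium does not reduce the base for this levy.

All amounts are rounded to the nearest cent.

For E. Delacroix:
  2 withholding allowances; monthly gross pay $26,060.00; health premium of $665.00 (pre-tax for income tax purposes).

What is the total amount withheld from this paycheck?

$4,883.80

Income Tax: taxable = $26,060.00 − $665.00 − 2×$620.00 = $24,155.00
  $1,711.60 + 25.2% × ($24,155.00 − $15,600.00) = $1,711.60 + 25.2% × $8,555.00 = $3,867.46
Unemployment Insurance: 3.9% × $26,060.00 = $1,016.34
Total: $3,867.46 + $1,016.34 = $4,883.80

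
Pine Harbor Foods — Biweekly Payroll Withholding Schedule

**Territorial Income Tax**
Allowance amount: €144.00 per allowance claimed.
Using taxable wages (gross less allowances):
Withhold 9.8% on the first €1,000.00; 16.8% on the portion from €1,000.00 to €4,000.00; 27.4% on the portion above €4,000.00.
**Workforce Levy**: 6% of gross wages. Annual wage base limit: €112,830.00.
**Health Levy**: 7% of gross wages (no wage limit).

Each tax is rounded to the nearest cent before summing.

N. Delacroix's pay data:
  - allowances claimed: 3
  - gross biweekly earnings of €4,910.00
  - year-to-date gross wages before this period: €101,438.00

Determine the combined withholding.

Territorial Income Tax: taxable = €4,910.00 − 3×€144.00 = €4,478.00
  €602.00 + 27.4% × (€4,478.00 − €4,000.00) = €602.00 + 27.4% × €478.00 = €732.97
Workforce Levy: 6% × €4,910.00 = €294.60
Health Levy: 7% × €4,910.00 = €343.70
Total: €732.97 + €294.60 + €343.70 = €1,371.27

€1,371.27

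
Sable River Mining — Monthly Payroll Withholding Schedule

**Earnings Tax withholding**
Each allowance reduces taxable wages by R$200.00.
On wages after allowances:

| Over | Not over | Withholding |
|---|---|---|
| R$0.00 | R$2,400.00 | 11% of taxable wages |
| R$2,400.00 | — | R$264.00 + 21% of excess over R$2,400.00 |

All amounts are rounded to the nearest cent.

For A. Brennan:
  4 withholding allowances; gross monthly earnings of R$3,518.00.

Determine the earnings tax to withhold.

R$330.78

Earnings Tax: taxable = R$3,518.00 − 4×R$200.00 = R$2,718.00
  R$264.00 + 21% × (R$2,718.00 − R$2,400.00) = R$264.00 + 21% × R$318.00 = R$330.78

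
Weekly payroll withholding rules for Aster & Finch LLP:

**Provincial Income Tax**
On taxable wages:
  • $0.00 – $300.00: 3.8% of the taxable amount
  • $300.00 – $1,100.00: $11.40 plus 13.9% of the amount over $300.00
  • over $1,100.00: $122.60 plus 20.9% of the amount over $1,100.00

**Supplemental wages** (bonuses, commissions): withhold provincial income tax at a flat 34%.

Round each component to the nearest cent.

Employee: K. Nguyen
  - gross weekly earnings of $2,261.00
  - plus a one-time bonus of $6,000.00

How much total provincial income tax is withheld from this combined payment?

$2,405.25

Provincial Income Tax: taxable = $2,261.00
  $122.60 + 20.9% × ($2,261.00 − $1,100.00) = $122.60 + 20.9% × $1,161.00 = $365.25
Supplemental (34% flat on bonus): 34% × $6,000.00 = $2,040.00
Total provincial income tax: $365.25 + $2,040.00 = $2,405.25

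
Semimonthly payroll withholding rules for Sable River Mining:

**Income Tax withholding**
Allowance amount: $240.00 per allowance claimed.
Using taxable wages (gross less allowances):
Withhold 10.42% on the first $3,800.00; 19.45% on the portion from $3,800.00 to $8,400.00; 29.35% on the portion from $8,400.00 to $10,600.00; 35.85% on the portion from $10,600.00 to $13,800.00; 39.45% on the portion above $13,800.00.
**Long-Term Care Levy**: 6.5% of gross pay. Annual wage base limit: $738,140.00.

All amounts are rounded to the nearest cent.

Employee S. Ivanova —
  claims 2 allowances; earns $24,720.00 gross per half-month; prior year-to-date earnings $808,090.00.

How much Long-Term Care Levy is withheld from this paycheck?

$0.00

Long-Term Care Levy: YTD $808,090.00 ≥ cap $738,140.00 → $0.00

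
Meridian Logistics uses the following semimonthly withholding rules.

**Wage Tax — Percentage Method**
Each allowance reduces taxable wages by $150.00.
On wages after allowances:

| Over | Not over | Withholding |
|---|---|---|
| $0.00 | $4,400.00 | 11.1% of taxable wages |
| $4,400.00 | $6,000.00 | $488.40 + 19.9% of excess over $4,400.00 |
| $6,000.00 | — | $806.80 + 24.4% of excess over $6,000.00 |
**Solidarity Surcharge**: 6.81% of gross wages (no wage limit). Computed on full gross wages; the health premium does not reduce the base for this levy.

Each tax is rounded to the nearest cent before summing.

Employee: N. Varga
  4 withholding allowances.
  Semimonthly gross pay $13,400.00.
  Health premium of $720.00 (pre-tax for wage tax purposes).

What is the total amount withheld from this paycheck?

$3,202.86

Wage Tax: taxable = $13,400.00 − $720.00 − 4×$150.00 = $12,080.00
  $806.80 + 24.4% × ($12,080.00 − $6,000.00) = $806.80 + 24.4% × $6,080.00 = $2,290.32
Solidarity Surcharge: 6.81% × $13,400.00 = $912.54
Total: $2,290.32 + $912.54 = $3,202.86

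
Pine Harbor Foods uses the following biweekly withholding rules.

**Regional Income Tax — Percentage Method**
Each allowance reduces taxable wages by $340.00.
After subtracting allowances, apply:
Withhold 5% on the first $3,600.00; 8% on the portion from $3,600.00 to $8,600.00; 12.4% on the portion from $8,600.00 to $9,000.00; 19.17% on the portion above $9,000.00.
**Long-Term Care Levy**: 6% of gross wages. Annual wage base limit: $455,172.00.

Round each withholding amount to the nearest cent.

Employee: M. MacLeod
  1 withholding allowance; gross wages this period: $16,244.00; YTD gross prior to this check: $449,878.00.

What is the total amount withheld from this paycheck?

$2,270.74

Regional Income Tax: taxable = $16,244.00 − 1×$340.00 = $15,904.00
  $629.60 + 19.17% × ($15,904.00 − $9,000.00) = $629.60 + 19.17% × $6,904.00 = $1,953.10
Long-Term Care Levy: cap $455,172.00 − YTD $449,878.00 = $5,294.00 subject; 6% × $5,294.00 = $317.64
Total: $1,953.10 + $317.64 = $2,270.74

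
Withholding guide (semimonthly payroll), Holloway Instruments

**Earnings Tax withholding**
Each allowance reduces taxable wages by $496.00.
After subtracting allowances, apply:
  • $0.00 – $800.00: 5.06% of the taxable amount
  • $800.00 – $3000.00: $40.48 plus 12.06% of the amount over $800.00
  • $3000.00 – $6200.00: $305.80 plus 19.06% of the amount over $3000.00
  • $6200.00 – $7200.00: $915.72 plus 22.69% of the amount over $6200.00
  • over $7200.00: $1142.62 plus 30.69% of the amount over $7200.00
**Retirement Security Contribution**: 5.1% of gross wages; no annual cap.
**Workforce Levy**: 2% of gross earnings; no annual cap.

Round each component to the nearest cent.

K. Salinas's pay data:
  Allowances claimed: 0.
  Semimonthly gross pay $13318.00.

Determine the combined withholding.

Earnings Tax: taxable = $13318.00
  $1142.62 + 30.69% × ($13318.00 − $7200.00) = $1142.62 + 30.69% × $6118.00 = $3020.23
Retirement Security Contribution: 5.1% × $13318.00 = $679.22
Workforce Levy: 2% × $13318.00 = $266.36
Total: $3020.23 + $679.22 + $266.36 = $3965.81

$3965.81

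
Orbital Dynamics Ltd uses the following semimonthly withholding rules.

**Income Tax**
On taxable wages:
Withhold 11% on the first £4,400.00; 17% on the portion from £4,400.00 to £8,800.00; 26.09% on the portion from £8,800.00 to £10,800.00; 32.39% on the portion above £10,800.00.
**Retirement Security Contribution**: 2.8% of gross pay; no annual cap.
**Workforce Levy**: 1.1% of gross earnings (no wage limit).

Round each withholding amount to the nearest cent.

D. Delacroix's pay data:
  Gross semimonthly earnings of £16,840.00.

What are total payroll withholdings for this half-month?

£4,366.92

Income Tax: taxable = £16,840.00
  £1,753.80 + 32.39% × (£16,840.00 − £10,800.00) = £1,753.80 + 32.39% × £6,040.00 = £3,710.16
Retirement Security Contribution: 2.8% × £16,840.00 = £471.52
Workforce Levy: 1.1% × £16,840.00 = £185.24
Total: £3,710.16 + £471.52 + £185.24 = £4,366.92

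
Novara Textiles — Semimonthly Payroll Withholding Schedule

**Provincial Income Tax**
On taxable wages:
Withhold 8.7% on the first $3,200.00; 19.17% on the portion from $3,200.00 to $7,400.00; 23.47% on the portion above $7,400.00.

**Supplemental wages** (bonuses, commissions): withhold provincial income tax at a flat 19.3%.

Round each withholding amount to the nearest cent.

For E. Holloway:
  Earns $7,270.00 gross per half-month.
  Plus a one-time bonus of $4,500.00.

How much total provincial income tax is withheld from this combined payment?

Provincial Income Tax: taxable = $7,270.00
  $278.40 + 19.17% × ($7,270.00 − $3,200.00) = $278.40 + 19.17% × $4,070.00 = $1,058.62
Supplemental (19.3% flat on bonus): 19.3% × $4,500.00 = $868.50
Total provincial income tax: $1,058.62 + $868.50 = $1,927.12

$1,927.12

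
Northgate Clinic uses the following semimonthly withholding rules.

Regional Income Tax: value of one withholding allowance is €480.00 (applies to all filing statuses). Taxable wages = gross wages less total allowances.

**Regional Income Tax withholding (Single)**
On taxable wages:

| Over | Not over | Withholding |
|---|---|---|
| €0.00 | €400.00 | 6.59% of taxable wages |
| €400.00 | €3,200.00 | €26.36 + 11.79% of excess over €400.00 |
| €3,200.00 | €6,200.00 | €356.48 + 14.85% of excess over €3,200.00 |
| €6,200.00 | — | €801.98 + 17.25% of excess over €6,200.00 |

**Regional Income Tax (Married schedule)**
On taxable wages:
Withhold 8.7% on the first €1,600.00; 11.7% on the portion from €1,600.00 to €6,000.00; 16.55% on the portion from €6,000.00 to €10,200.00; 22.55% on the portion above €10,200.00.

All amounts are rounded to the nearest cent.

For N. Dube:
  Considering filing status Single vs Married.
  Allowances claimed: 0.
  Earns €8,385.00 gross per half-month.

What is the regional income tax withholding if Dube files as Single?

Regional Income Tax (Single): taxable = €8,385.00
  €801.98 + 17.25% × (€8,385.00 − €6,200.00) = €801.98 + 17.25% × €2,185.00 = €1,178.89

€1,178.89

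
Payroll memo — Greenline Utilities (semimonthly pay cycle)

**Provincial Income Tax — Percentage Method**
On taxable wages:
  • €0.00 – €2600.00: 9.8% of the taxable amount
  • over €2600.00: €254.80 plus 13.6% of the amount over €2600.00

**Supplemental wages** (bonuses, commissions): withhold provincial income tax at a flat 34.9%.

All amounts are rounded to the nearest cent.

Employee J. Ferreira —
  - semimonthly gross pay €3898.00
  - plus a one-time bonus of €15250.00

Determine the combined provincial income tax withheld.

€5753.58

Provincial Income Tax: taxable = €3898.00
  €254.80 + 13.6% × (€3898.00 − €2600.00) = €254.80 + 13.6% × €1298.00 = €431.33
Supplemental (34.9% flat on bonus): 34.9% × €15250.00 = €5322.25
Total provincial income tax: €431.33 + €5322.25 = €5753.58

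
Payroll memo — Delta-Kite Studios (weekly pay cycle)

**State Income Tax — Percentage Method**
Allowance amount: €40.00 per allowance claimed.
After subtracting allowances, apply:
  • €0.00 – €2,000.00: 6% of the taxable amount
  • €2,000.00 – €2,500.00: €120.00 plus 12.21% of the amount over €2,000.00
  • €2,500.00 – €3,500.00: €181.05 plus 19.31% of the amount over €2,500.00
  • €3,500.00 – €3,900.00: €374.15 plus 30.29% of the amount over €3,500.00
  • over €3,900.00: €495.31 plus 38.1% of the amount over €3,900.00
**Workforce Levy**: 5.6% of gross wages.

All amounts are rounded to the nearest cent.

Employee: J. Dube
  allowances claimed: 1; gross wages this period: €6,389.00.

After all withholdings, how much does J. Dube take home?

State Income Tax: taxable = €6,389.00 − 1×€40.00 = €6,349.00
  €495.31 + 38.1% × (€6,349.00 − €3,900.00) = €495.31 + 38.1% × €2,449.00 = €1,428.38
Workforce Levy: 5.6% × €6,389.00 = €357.78
Total withheld: €1,428.38 + €357.78 = €1,786.16
Net pay: €6,389.00 − €1,786.16 = €4,602.84

€4,602.84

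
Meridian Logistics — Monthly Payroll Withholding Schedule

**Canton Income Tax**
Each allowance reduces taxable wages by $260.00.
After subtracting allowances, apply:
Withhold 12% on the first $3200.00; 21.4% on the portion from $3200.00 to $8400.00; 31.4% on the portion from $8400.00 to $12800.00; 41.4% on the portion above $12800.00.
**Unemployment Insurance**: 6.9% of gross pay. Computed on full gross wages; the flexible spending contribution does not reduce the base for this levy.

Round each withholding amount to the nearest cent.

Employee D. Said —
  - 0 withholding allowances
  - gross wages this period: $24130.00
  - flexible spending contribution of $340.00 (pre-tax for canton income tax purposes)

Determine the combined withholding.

$9093.23

Canton Income Tax: taxable = $24130.00 − $340.00 = $23790.00
  $2878.40 + 41.4% × ($23790.00 − $12800.00) = $2878.40 + 41.4% × $10990.00 = $7428.26
Unemployment Insurance: 6.9% × $24130.00 = $1664.97
Total: $7428.26 + $1664.97 = $9093.23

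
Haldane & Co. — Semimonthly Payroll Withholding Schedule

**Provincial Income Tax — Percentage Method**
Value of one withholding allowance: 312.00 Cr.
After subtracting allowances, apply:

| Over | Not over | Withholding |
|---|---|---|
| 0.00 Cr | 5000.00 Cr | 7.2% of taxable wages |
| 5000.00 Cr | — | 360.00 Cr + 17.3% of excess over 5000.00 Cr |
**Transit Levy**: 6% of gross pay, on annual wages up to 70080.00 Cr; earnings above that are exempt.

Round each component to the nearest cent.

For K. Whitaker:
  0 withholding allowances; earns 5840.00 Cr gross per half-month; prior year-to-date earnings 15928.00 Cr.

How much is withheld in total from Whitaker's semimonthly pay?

855.72 Cr

Provincial Income Tax: taxable = 5840.00 Cr
  360.00 Cr + 17.3% × (5840.00 Cr − 5000.00 Cr) = 360.00 Cr + 17.3% × 840.00 Cr = 505.32 Cr
Transit Levy: 6% × 5840.00 Cr = 350.40 Cr
Total: 505.32 Cr + 350.40 Cr = 855.72 Cr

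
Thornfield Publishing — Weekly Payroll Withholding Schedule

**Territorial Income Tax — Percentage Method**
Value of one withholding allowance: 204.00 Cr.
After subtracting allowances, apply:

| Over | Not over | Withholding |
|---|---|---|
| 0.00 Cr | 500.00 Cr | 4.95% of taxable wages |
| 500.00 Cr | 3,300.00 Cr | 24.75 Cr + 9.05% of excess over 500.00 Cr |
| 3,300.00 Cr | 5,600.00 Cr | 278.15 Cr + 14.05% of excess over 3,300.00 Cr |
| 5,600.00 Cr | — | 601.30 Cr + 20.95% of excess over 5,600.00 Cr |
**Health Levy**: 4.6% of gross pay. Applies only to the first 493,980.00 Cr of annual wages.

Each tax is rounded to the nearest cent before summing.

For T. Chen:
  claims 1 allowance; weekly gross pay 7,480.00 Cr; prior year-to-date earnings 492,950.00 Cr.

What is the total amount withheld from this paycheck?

Territorial Income Tax: taxable = 7,480.00 Cr − 1×204.00 Cr = 7,276.00 Cr
  601.30 Cr + 20.95% × (7,276.00 Cr − 5,600.00 Cr) = 601.30 Cr + 20.95% × 1,676.00 Cr = 952.42 Cr
Health Levy: cap 493,980.00 Cr − YTD 492,950.00 Cr = 1,030.00 Cr subject; 4.6% × 1,030.00 Cr = 47.38 Cr
Total: 952.42 Cr + 47.38 Cr = 999.80 Cr

999.80 Cr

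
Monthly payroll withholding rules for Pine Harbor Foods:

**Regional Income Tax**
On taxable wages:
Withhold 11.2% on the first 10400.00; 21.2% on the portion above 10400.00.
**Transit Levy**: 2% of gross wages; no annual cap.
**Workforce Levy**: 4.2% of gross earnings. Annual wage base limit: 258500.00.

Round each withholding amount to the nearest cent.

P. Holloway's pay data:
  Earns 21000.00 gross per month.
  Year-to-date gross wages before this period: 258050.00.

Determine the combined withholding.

Regional Income Tax: taxable = 21000.00
  1164.80 + 21.2% × (21000.00 − 10400.00) = 1164.80 + 21.2% × 10600.00 = 3412.00
Transit Levy: 2% × 21000.00 = 420.00
Workforce Levy: cap 258500.00 − YTD 258050.00 = 450.00 subject; 4.2% × 450.00 = 18.90
Total: 3412.00 + 420.00 + 18.90 = 3850.90

3850.90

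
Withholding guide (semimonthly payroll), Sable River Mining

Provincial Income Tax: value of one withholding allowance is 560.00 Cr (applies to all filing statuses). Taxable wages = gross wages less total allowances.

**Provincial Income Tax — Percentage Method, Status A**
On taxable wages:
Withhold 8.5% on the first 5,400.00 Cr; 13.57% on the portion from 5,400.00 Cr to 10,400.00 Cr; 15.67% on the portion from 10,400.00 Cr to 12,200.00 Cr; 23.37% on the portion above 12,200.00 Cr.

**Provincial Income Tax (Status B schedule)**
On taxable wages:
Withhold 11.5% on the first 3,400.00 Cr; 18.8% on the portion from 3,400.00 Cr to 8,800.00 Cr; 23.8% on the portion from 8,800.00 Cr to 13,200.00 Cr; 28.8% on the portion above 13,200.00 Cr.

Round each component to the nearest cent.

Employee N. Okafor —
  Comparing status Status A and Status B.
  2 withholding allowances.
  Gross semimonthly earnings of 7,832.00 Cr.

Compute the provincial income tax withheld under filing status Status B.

1,013.66 Cr

Provincial Income Tax (Status B): taxable = 7,832.00 Cr − 2×560.00 Cr = 6,712.00 Cr
  391.00 Cr + 18.8% × (6,712.00 Cr − 3,400.00 Cr) = 391.00 Cr + 18.8% × 3,312.00 Cr = 1,013.66 Cr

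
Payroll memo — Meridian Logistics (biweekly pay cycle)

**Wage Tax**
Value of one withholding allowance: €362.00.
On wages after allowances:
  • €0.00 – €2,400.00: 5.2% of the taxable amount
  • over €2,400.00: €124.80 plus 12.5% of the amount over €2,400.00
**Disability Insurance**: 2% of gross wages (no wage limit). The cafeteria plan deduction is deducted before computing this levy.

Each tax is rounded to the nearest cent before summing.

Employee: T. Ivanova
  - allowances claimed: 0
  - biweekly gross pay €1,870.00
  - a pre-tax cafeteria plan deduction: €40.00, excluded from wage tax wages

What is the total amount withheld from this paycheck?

Wage Tax: taxable = €1,870.00 − €40.00 = €1,830.00
  5.2% × €1,830.00 = €95.16
Disability Insurance: 2% × €1,830.00 = €36.60
Total: €95.16 + €36.60 = €131.76

€131.76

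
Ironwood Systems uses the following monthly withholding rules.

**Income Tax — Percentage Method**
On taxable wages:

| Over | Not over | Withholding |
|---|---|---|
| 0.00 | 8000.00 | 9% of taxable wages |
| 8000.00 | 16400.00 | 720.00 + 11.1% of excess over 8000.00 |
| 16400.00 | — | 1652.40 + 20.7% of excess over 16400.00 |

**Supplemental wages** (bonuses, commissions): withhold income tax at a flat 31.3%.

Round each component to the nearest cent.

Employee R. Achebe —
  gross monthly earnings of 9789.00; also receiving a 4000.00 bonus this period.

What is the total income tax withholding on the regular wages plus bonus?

2170.58

Income Tax: taxable = 9789.00
  720.00 + 11.1% × (9789.00 − 8000.00) = 720.00 + 11.1% × 1789.00 = 918.58
Supplemental (31.3% flat on bonus): 31.3% × 4000.00 = 1252.00
Total income tax: 918.58 + 1252.00 = 2170.58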